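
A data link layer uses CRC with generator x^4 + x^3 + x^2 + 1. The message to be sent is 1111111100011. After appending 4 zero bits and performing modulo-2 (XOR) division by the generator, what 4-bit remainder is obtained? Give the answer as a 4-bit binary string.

0101

Append 4 zeros: 11111111000110000. Divide by 11101 (XOR where the leading bit is 1):
  pos 0: 11111 XOR 11101 = 00010
  pos 3: 10111 XOR 11101 = 01010
  pos 4: 10100 XOR 11101 = 01001
  pos 5: 10010 XOR 11101 = 01111
  pos 6: 11110 XOR 11101 = 00011
  pos 9: 11110 XOR 11101 = 00011
  pos 12: 11000 XOR 11101 = 00101
Remainder (last 4 bits) = 0101. This is the CRC / FCS.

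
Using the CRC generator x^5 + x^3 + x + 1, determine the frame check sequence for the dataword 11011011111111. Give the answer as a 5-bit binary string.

Append 5 zeros: 1101101111111100000. Divide by 101011 (XOR where the leading bit is 1):
  pos 0: 110110 XOR 101011 = 011101
  pos 1: 111011 XOR 101011 = 010000
  pos 2: 100001 XOR 101011 = 001010
  pos 4: 101011 XOR 101011 = 000000
  pos 10: 111100 XOR 101011 = 010111
  pos 11: 101110 XOR 101011 = 000101
Remainder (last 5 bits) = 10100. This is the CRC / FCS.

10100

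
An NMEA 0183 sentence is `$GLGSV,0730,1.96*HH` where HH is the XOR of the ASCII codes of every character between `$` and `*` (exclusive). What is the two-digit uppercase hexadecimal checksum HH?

XOR the ASCII codes of the payload characters:
  'G' = 0x47 → acc = 0x47
  'L' = 0x4C → acc = 0x0B
  'G' = 0x47 → acc = 0x4C
  'S' = 0x53 → acc = 0x1F
  'V' = 0x56 → acc = 0x49
  ',' = 0x2C → acc = 0x65
  '0' = 0x30 → acc = 0x55
  '7' = 0x37 → acc = 0x62
  '3' = 0x33 → acc = 0x51
  '0' = 0x30 → acc = 0x61
  ',' = 0x2C → acc = 0x4D
  '1' = 0x31 → acc = 0x7C
  '.' = 0x2E → acc = 0x52
  '9' = 0x39 → acc = 0x6B
  '6' = 0x36 → acc = 0x5D
Checksum = 0x5D.

5D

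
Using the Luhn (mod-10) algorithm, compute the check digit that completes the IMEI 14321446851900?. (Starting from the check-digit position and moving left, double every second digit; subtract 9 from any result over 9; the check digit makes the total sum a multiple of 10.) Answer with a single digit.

Partial digits right→left: 0 0 9 1 5 8 6 4 4 1 2 3 4 1
Double every second digit counting from the check-digit position (so the 1st, 3rd, 5th, ... of the partial from the right).
  doubled (with −9 where >9): 0 9 1 3 8 4 8 → sum 33
  kept as-is: 0 1 8 4 1 3 1 → sum 18
Total = 33 + 18 = 51.
Check digit = (10 − (51 mod 10)) mod 10 = 9.

9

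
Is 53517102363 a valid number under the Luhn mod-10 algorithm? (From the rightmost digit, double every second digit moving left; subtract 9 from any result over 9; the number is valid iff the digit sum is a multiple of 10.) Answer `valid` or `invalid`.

valid

From the right, keep odd positions and double even positions (subtract 9 from any doubled value over 9):
  doubled (positions 2,4,...): 3 4 2 2 6 → sum 17
  kept (positions 1,3,...): 3 3 0 7 5 5 → sum 23
Total = 40.
40 mod 10 = 0, so the number is valid.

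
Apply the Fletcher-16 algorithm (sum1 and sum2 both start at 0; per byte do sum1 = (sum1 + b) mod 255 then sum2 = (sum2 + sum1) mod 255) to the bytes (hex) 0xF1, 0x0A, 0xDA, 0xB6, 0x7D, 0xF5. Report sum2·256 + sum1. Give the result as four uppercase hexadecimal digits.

Running sums (mod 255):
  after byte 0 (0xF1): sum1=241, sum2=241
  after byte 1 (0x0A): sum1=251, sum2=237
  after byte 2 (0xDA): sum1=214, sum2=196
  after byte 3 (0xB6): sum1=141, sum2=82
  after byte 4 (0x7D): sum1=11, sum2=93
  after byte 5 (0xF5): sum1=1, sum2=94
Checksum = sum2·256 + sum1 = 94·256 + 1 = 24065 = 0x5E01.

5E01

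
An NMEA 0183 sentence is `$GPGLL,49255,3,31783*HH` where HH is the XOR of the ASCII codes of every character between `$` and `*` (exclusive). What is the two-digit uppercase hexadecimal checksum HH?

4E

XOR the ASCII codes of the payload characters:
  'G' = 0x47 → acc = 0x47
  'P' = 0x50 → acc = 0x17
  'G' = 0x47 → acc = 0x50
  'L' = 0x4C → acc = 0x1C
  'L' = 0x4C → acc = 0x50
  ',' = 0x2C → acc = 0x7C
  '4' = 0x34 → acc = 0x48
  '9' = 0x39 → acc = 0x71
  '2' = 0x32 → acc = 0x43
  '5' = 0x35 → acc = 0x76
  '5' = 0x35 → acc = 0x43
  ',' = 0x2C → acc = 0x6F
  '3' = 0x33 → acc = 0x5C
  ',' = 0x2C → acc = 0x70
  '3' = 0x33 → acc = 0x43
  '1' = 0x31 → acc = 0x72
  '7' = 0x37 → acc = 0x45
  '8' = 0x38 → acc = 0x7D
  '3' = 0x33 → acc = 0x4E
Checksum = 0x4E.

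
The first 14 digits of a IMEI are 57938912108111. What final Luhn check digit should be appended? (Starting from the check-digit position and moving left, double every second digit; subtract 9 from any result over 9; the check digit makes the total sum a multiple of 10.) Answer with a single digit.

9

Partial digits right→left: 1 1 1 8 0 1 2 1 9 8 3 9 7 5
Double every second digit counting from the check-digit position (so the 1st, 3rd, 5th, ... of the partial from the right).
  doubled (with −9 where >9): 2 2 0 4 9 6 5 → sum 28
  kept as-is: 1 8 1 1 8 9 5 → sum 33
Total = 28 + 33 = 61.
Check digit = (10 − (61 mod 10)) mod 10 = 9.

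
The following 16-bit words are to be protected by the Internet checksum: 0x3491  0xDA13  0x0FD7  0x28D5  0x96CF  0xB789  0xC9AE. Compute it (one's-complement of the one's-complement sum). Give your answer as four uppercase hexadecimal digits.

One's-complement addition (fold any carry out of bit 15 back into bit 0):
  0x3491 + 0xDA13 = 0x10EA4 → wrap carry → 0x0EA5
  0x0EA5 + 0x0FD7 = 0x01E7C
  0x1E7C + 0x28D5 = 0x04751
  0x4751 + 0x96CF = 0x0DE20
  0xDE20 + 0xB789 = 0x195A9 → wrap carry → 0x95AA
  0x95AA + 0xC9AE = 0x15F58 → wrap carry → 0x5F59
One's-complement sum = 0x5F59.
Checksum = ~0x5F59 & 0xFFFF = 0xA0A6.

A0A6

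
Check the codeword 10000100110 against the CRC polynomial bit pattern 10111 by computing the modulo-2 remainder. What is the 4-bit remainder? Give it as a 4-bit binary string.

0000

Modulo-2 division of 10000100110 by 10111:
  pos 0: 10000 XOR 10111 = 00111
  pos 2: 11110 XOR 10111 = 01001
  pos 3: 10010 XOR 10111 = 00101
  pos 5: 10111 XOR 10111 = 00000
Remainder = 0000 (zero — the frame passes the CRC check).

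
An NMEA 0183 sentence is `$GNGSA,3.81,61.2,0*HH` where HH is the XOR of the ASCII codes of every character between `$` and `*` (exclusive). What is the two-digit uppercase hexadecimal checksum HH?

XOR the ASCII codes of the payload characters:
  'G' = 0x47 → acc = 0x47
  'N' = 0x4E → acc = 0x09
  'G' = 0x47 → acc = 0x4E
  'S' = 0x53 → acc = 0x1D
  'A' = 0x41 → acc = 0x5C
  ',' = 0x2C → acc = 0x70
  '3' = 0x33 → acc = 0x43
  '.' = 0x2E → acc = 0x6D
  '8' = 0x38 → acc = 0x55
  '1' = 0x31 → acc = 0x64
  ',' = 0x2C → acc = 0x48
  '6' = 0x36 → acc = 0x7E
  '1' = 0x31 → acc = 0x4F
  '.' = 0x2E → acc = 0x61
  '2' = 0x32 → acc = 0x53
  ',' = 0x2C → acc = 0x7F
  '0' = 0x30 → acc = 0x4F
Checksum = 0x4F.

4F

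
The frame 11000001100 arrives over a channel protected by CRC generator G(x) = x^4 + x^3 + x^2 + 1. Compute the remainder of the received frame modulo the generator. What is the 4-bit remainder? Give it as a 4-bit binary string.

Modulo-2 division of 11000001100 by 11101:
  pos 0: 11000 XOR 11101 = 00101
  pos 2: 10100 XOR 11101 = 01001
  pos 3: 10011 XOR 11101 = 01110
  pos 4: 11101 XOR 11101 = 00000
Remainder = 0000 (zero — the frame passes the CRC check).

0000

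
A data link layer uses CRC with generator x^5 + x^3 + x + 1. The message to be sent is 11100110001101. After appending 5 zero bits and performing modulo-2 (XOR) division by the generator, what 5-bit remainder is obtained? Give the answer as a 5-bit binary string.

Append 5 zeros: 1110011000110100000. Divide by 101011 (XOR where the leading bit is 1):
  pos 0: 111001 XOR 101011 = 010010
  pos 1: 100101 XOR 101011 = 001110
  pos 3: 111000 XOR 101011 = 010011
  pos 4: 100110 XOR 101011 = 001101
  pos 6: 110111 XOR 101011 = 011100
  pos 7: 111000 XOR 101011 = 010011
  pos 8: 100111 XOR 101011 = 001100
  pos 10: 110000 XOR 101011 = 011011
  pos 11: 110110 XOR 101011 = 011101
  pos 12: 111010 XOR 101011 = 010001
  pos 13: 100010 XOR 101011 = 001001
Remainder (last 5 bits) = 01001. This is the CRC / FCS.

01001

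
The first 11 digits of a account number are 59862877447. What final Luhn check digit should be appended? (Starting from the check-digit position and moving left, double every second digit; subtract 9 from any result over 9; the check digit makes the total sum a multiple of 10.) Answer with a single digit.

Partial digits right→left: 7 4 4 7 7 8 2 6 8 9 5
Double every second digit counting from the check-digit position (so the 1st, 3rd, 5th, ... of the partial from the right).
  doubled (with −9 where >9): 5 8 5 4 7 1 → sum 30
  kept as-is: 4 7 8 6 9 → sum 34
Total = 30 + 34 = 64.
Check digit = (10 − (64 mod 10)) mod 10 = 6.

6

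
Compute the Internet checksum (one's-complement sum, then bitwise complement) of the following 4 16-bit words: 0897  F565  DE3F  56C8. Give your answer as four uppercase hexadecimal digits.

CCFA

One's-complement addition (fold any carry out of bit 15 back into bit 0):
  0x0897 + 0xF565 = 0x0FDFC
  0xFDFC + 0xDE3F = 0x1DC3B → wrap carry → 0xDC3C
  0xDC3C + 0x56C8 = 0x13304 → wrap carry → 0x3305
One's-complement sum = 0x3305.
Checksum = ~0x3305 & 0xFFFF = 0xCCFA.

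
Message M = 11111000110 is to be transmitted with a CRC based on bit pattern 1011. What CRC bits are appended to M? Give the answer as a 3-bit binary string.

Append 3 zeros: 11111000110000. Divide by 1011 (XOR where the leading bit is 1):
  pos 0: 1111 XOR 1011 = 0100
  pos 1: 1001 XOR 1011 = 0010
  pos 3: 1000 XOR 1011 = 0011
  pos 5: 1101 XOR 1011 = 0110
  pos 6: 1101 XOR 1011 = 0110
  pos 7: 1100 XOR 1011 = 0111
  pos 8: 1110 XOR 1011 = 0101
  pos 9: 1010 XOR 1011 = 0001
Remainder (last 3 bits) = 010. This is the CRC / FCS.

010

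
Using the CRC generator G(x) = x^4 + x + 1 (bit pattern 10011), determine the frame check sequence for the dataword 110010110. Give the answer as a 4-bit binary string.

Append 4 zeros: 1100101100000. Divide by 10011 (XOR where the leading bit is 1):
  pos 0: 11001 XOR 10011 = 01010
  pos 1: 10100 XOR 10011 = 00111
  pos 3: 11111 XOR 10011 = 01100
  pos 4: 11000 XOR 10011 = 01011
  pos 5: 10110 XOR 10011 = 00101
  pos 7: 10100 XOR 10011 = 00111
Remainder (last 4 bits) = 1110. This is the CRC / FCS.

1110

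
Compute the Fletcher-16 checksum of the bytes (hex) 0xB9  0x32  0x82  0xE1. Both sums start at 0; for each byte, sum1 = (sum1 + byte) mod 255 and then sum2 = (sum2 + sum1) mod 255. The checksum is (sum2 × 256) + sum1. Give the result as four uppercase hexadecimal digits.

Running sums (mod 255):
  after byte 0 (0xB9): sum1=185, sum2=185
  after byte 1 (0x32): sum1=235, sum2=165
  after byte 2 (0x82): sum1=110, sum2=20
  after byte 3 (0xE1): sum1=80, sum2=100
Checksum = sum2·256 + sum1 = 100·256 + 80 = 25680 = 0x6450.

6450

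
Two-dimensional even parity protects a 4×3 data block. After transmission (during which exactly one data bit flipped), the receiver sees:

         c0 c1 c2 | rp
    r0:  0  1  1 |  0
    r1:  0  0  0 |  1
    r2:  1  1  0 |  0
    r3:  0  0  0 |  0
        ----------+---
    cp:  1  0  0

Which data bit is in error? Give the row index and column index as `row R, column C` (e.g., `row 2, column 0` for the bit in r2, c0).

row 1, column 2

Recompute each row's even parity and compare to rp:
  r0: data parity 0, sent rp 0 → ok
  r1: data parity 0, sent rp 1 → mismatch
  r2: data parity 0, sent rp 0 → ok
  r3: data parity 0, sent rp 0 → ok
Recompute each column's even parity and compare to cp:
  c0: data parity 1, sent cp 1 → ok
  c1: data parity 0, sent cp 0 → ok
  c2: data parity 1, sent cp 0 → mismatch
Exactly one row (r1) and one column (c2) fail → the flipped bit is at their intersection.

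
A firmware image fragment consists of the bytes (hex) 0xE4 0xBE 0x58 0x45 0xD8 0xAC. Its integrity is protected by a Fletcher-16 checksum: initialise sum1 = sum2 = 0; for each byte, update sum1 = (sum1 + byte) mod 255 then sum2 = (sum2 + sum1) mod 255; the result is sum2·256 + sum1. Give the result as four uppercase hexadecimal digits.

Running sums (mod 255):
  after byte 0 (0xE4): sum1=228, sum2=228
  after byte 1 (0xBE): sum1=163, sum2=136
  after byte 2 (0x58): sum1=251, sum2=132
  after byte 3 (0x45): sum1=65, sum2=197
  after byte 4 (0xD8): sum1=26, sum2=223
  after byte 5 (0xAC): sum1=198, sum2=166
Checksum = sum2·256 + sum1 = 166·256 + 198 = 42694 = 0xA6C6.

A6C6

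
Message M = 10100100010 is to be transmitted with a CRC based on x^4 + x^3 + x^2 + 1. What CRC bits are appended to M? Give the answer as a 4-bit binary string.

Append 4 zeros: 101001000100000. Divide by 11101 (XOR where the leading bit is 1):
  pos 0: 10100 XOR 11101 = 01001
  pos 1: 10011 XOR 11101 = 01110
  pos 2: 11100 XOR 11101 = 00001
  pos 6: 10010 XOR 11101 = 01111
  pos 7: 11110 XOR 11101 = 00011
  pos 10: 11000 XOR 11101 = 00101
Remainder (last 4 bits) = 0101. This is the CRC / FCS.

0101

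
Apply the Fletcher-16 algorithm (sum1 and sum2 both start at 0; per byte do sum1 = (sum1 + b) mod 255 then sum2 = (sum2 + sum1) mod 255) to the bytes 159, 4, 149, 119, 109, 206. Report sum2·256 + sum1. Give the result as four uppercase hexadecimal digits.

Running sums (mod 255):
  after byte 0 (159): sum1=159, sum2=159
  after byte 1 (4): sum1=163, sum2=67
  after byte 2 (149): sum1=57, sum2=124
  after byte 3 (119): sum1=176, sum2=45
  after byte 4 (109): sum1=30, sum2=75
  after byte 5 (206): sum1=236, sum2=56
Checksum = sum2·256 + sum1 = 56·256 + 236 = 14572 = 0x38EC.

38EC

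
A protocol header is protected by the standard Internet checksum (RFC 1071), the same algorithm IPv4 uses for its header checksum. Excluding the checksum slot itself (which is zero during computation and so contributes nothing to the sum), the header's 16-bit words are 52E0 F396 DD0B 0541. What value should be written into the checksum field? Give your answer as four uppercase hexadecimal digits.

One's-complement addition (fold any carry out of bit 15 back into bit 0):
  0x52E0 + 0xF396 = 0x14676 → wrap carry → 0x4677
  0x4677 + 0xDD0B = 0x12382 → wrap carry → 0x2383
  0x2383 + 0x0541 = 0x028C4
One's-complement sum = 0x28C4.
Checksum = ~0x28C4 & 0xFFFF = 0xD73B.

D73B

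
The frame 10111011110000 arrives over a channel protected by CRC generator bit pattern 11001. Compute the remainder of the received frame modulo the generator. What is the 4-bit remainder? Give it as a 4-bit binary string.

1110

Modulo-2 division of 10111011110000 by 11001:
  pos 0: 10111 XOR 11001 = 01110
  pos 1: 11100 XOR 11001 = 00101
  pos 3: 10111 XOR 11001 = 01110
  pos 4: 11101 XOR 11001 = 00100
  pos 6: 10010 XOR 11001 = 01011
  pos 7: 10110 XOR 11001 = 01111
  pos 8: 11110 XOR 11001 = 00111
Remainder = 1110 (nonzero — an error is detected).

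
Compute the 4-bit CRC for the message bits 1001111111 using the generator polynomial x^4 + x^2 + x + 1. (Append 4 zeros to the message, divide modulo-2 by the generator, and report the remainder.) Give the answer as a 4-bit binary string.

Append 4 zeros: 10011111110000. Divide by 10111 (XOR where the leading bit is 1):
  pos 0: 10011 XOR 10111 = 00100
  pos 2: 10011 XOR 10111 = 00100
  pos 4: 10011 XOR 10111 = 00100
  pos 6: 10010 XOR 10111 = 00101
  pos 8: 10100 XOR 10111 = 00011
Remainder (last 4 bits) = 0110. This is the CRC / FCS.

0110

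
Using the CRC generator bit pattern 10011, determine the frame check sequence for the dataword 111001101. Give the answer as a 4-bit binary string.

Append 4 zeros: 1110011010000. Divide by 10011 (XOR where the leading bit is 1):
  pos 0: 11100 XOR 10011 = 01111
  pos 1: 11111 XOR 10011 = 01100
  pos 2: 11001 XOR 10011 = 01010
  pos 3: 10100 XOR 10011 = 00111
  pos 5: 11110 XOR 10011 = 01101
  pos 6: 11010 XOR 10011 = 01001
  pos 7: 10010 XOR 10011 = 00001
Remainder (last 4 bits) = 0010. This is the CRC / FCS.

0010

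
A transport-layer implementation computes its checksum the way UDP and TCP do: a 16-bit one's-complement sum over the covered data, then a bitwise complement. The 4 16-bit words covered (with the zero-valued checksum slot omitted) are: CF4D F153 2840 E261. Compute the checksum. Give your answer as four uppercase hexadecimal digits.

One's-complement addition (fold any carry out of bit 15 back into bit 0):
  0xCF4D + 0xF153 = 0x1C0A0 → wrap carry → 0xC0A1
  0xC0A1 + 0x2840 = 0x0E8E1
  0xE8E1 + 0xE261 = 0x1CB42 → wrap carry → 0xCB43
One's-complement sum = 0xCB43.
Checksum = ~0xCB43 & 0xFFFF = 0x34BC.

34BC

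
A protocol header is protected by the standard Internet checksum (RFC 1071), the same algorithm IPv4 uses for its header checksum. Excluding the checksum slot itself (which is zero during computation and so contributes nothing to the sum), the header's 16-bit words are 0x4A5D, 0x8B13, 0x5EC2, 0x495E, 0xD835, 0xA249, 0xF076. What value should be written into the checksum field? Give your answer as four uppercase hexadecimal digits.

1778

One's-complement addition (fold any carry out of bit 15 back into bit 0):
  0x4A5D + 0x8B13 = 0x0D570
  0xD570 + 0x5EC2 = 0x13432 → wrap carry → 0x3433
  0x3433 + 0x495E = 0x07D91
  0x7D91 + 0xD835 = 0x155C6 → wrap carry → 0x55C7
  0x55C7 + 0xA249 = 0x0F810
  0xF810 + 0xF076 = 0x1E886 → wrap carry → 0xE887
One's-complement sum = 0xE887.
Checksum = ~0xE887 & 0xFFFF = 0x1778.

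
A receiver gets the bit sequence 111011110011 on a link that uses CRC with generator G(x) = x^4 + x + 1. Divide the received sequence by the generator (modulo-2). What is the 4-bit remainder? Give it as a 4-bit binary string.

0010

Modulo-2 division of 111011110011 by 10011:
  pos 0: 11101 XOR 10011 = 01110
  pos 1: 11101 XOR 10011 = 01110
  pos 2: 11101 XOR 10011 = 01110
  pos 3: 11101 XOR 10011 = 01110
  pos 4: 11100 XOR 10011 = 01111
  pos 5: 11110 XOR 10011 = 01101
  pos 6: 11011 XOR 10011 = 01000
  pos 7: 10001 XOR 10011 = 00010
Remainder = 0010 (nonzero — an error is detected).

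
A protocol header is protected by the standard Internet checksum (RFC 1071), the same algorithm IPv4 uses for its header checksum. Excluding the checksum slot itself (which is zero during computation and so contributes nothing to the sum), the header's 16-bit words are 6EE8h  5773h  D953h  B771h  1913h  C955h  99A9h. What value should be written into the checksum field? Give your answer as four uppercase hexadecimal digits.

One's-complement addition (fold any carry out of bit 15 back into bit 0):
  0x6EE8 + 0x5773 = 0x0C65B
  0xC65B + 0xD953 = 0x19FAE → wrap carry → 0x9FAF
  0x9FAF + 0xB771 = 0x15720 → wrap carry → 0x5721
  0x5721 + 0x1913 = 0x07034
  0x7034 + 0xC955 = 0x13989 → wrap carry → 0x398A
  0x398A + 0x99A9 = 0x0D333
One's-complement sum = 0xD333.
Checksum = ~0xD333 & 0xFFFF = 0x2CCC.

2CCC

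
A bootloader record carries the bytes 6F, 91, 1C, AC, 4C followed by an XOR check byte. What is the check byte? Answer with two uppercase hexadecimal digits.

02

XOR the bytes together:
  start with 0x6F
  0x6F ⊕ 0x91 = 0xFE
  0xFE ⊕ 0x1C = 0xE2
  0xE2 ⊕ 0xAC = 0x4E
  0x4E ⊕ 0x4C = 0x02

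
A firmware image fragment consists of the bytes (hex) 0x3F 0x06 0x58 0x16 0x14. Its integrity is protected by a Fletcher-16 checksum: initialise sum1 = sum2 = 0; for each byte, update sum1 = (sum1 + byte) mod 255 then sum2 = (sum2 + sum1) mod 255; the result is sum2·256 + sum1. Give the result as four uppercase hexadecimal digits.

Running sums (mod 255):
  after byte 0 (0x3F): sum1=63, sum2=63
  after byte 1 (0x06): sum1=69, sum2=132
  after byte 2 (0x58): sum1=157, sum2=34
  after byte 3 (0x16): sum1=179, sum2=213
  after byte 4 (0x14): sum1=199, sum2=157
Checksum = sum2·256 + sum1 = 157·256 + 199 = 40391 = 0x9DC7.

9DC7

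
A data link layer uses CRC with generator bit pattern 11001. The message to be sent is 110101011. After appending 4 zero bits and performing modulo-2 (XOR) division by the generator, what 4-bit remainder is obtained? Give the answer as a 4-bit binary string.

1110

Append 4 zeros: 1101010110000. Divide by 11001 (XOR where the leading bit is 1):
  pos 0: 11010 XOR 11001 = 00011
  pos 3: 11101 XOR 11001 = 00100
  pos 5: 10010 XOR 11001 = 01011
  pos 6: 10110 XOR 11001 = 01111
  pos 7: 11110 XOR 11001 = 00111
Remainder (last 4 bits) = 1110. This is the CRC / FCS.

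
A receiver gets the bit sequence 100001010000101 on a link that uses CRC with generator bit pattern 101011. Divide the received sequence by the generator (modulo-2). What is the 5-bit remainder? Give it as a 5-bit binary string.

Modulo-2 division of 100001010000101 by 101011:
  pos 0: 100001 XOR 101011 = 001010
  pos 2: 101001 XOR 101011 = 000010
  pos 6: 100000 XOR 101011 = 001011
  pos 8: 101110 XOR 101011 = 000101
Remainder = 01011 (nonzero — an error is detected).

01011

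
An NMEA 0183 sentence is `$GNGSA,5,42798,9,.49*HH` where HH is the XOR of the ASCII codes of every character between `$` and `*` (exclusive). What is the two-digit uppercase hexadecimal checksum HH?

XOR the ASCII codes of the payload characters:
  'G' = 0x47 → acc = 0x47
  'N' = 0x4E → acc = 0x09
  'G' = 0x47 → acc = 0x4E
  'S' = 0x53 → acc = 0x1D
  'A' = 0x41 → acc = 0x5C
  ',' = 0x2C → acc = 0x70
  '5' = 0x35 → acc = 0x45
  ',' = 0x2C → acc = 0x69
  '4' = 0x34 → acc = 0x5D
  '2' = 0x32 → acc = 0x6F
  '7' = 0x37 → acc = 0x58
  '9' = 0x39 → acc = 0x61
  '8' = 0x38 → acc = 0x59
  ',' = 0x2C → acc = 0x75
  '9' = 0x39 → acc = 0x4C
  ',' = 0x2C → acc = 0x60
  '.' = 0x2E → acc = 0x4E
  '4' = 0x34 → acc = 0x7A
  '9' = 0x39 → acc = 0x43
Checksum = 0x43.

43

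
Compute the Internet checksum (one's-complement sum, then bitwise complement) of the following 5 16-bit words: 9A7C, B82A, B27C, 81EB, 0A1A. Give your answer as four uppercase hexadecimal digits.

One's-complement addition (fold any carry out of bit 15 back into bit 0):
  0x9A7C + 0xB82A = 0x152A6 → wrap carry → 0x52A7
  0x52A7 + 0xB27C = 0x10523 → wrap carry → 0x0524
  0x0524 + 0x81EB = 0x0870F
  0x870F + 0x0A1A = 0x09129
One's-complement sum = 0x9129.
Checksum = ~0x9129 & 0xFFFF = 0x6ED6.

6ED6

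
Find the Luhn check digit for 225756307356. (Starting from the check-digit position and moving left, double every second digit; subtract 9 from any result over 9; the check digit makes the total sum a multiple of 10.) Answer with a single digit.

2

Partial digits right→left: 6 5 3 7 0 3 6 5 7 5 2 2
Double every second digit counting from the check-digit position (so the 1st, 3rd, 5th, ... of the partial from the right).
  doubled (with −9 where >9): 3 6 0 3 5 4 → sum 21
  kept as-is: 5 7 3 5 5 2 → sum 27
Total = 21 + 27 = 48.
Check digit = (10 − (48 mod 10)) mod 10 = 2.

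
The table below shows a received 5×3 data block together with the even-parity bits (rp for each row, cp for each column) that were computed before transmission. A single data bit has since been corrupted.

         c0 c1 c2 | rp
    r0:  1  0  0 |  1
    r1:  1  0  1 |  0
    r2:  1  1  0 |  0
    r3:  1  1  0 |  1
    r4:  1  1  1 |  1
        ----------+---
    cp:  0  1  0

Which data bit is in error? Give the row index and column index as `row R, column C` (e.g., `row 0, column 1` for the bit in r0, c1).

row 3, column 0

Recompute each row's even parity and compare to rp:
  r0: data parity 1, sent rp 1 → ok
  r1: data parity 0, sent rp 0 → ok
  r2: data parity 0, sent rp 0 → ok
  r3: data parity 0, sent rp 1 → mismatch
  r4: data parity 1, sent rp 1 → ok
Recompute each column's even parity and compare to cp:
  c0: data parity 1, sent cp 0 → mismatch
  c1: data parity 1, sent cp 1 → ok
  c2: data parity 0, sent cp 0 → ok
Exactly one row (r3) and one column (c0) fail → the flipped bit is at their intersection.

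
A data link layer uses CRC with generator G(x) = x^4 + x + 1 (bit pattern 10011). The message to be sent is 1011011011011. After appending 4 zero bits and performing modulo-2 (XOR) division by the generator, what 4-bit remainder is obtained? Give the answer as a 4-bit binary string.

0100

Append 4 zeros: 10110110110110000. Divide by 10011 (XOR where the leading bit is 1):
  pos 0: 10110 XOR 10011 = 00101
  pos 2: 10111 XOR 10011 = 00100
  pos 4: 10001 XOR 10011 = 00010
  pos 7: 10101 XOR 10011 = 00110
  pos 9: 11010 XOR 10011 = 01001
  pos 10: 10010 XOR 10011 = 00001
Remainder (last 4 bits) = 0100. This is the CRC / FCS.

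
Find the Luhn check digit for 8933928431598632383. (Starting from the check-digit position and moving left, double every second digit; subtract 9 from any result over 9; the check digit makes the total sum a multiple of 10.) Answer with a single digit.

5

Partial digits right→left: 3 8 3 2 3 6 8 9 5 1 3 4 8 2 9 3 3 9 8
Double every second digit counting from the check-digit position (so the 1st, 3rd, 5th, ... of the partial from the right).
  doubled (with −9 where >9): 6 6 6 7 1 6 7 9 6 7 → sum 61
  kept as-is: 8 2 6 9 1 4 2 3 9 → sum 44
Total = 61 + 44 = 105.
Check digit = (10 − (105 mod 10)) mod 10 = 5.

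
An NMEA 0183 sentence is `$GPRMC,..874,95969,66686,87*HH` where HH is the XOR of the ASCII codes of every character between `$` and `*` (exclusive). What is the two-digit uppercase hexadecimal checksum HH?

XOR the ASCII codes of the payload characters:
  'G' = 0x47 → acc = 0x47
  'P' = 0x50 → acc = 0x17
  'R' = 0x52 → acc = 0x45
  'M' = 0x4D → acc = 0x08
  'C' = 0x43 → acc = 0x4B
  ',' = 0x2C → acc = 0x67
  '.' = 0x2E → acc = 0x49
  '.' = 0x2E → acc = 0x67
  '8' = 0x38 → acc = 0x5F
  '7' = 0x37 → acc = 0x68
  '4' = 0x34 → acc = 0x5C
  ',' = 0x2C → acc = 0x70
  '9' = 0x39 → acc = 0x49
  '5' = 0x35 → acc = 0x7C
  '9' = 0x39 → acc = 0x45
  '6' = 0x36 → acc = 0x73
  '9' = 0x39 → acc = 0x4A
  ',' = 0x2C → acc = 0x66
  '6' = 0x36 → acc = 0x50
  '6' = 0x36 → acc = 0x66
  '6' = 0x36 → acc = 0x50
  '8' = 0x38 → acc = 0x68
  '6' = 0x36 → acc = 0x5E
  ',' = 0x2C → acc = 0x72
  '8' = 0x38 → acc = 0x4A
  '7' = 0x37 → acc = 0x7D
Checksum = 0x7D.

7D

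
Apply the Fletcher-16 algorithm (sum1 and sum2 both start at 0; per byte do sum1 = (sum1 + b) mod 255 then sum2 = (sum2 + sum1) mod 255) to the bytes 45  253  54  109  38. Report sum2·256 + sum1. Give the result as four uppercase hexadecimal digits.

Running sums (mod 255):
  after byte 0 (45): sum1=45, sum2=45
  after byte 1 (253): sum1=43, sum2=88
  after byte 2 (54): sum1=97, sum2=185
  after byte 3 (109): sum1=206, sum2=136
  after byte 4 (38): sum1=244, sum2=125
Checksum = sum2·256 + sum1 = 125·256 + 244 = 32244 = 0x7DF4.

7DF4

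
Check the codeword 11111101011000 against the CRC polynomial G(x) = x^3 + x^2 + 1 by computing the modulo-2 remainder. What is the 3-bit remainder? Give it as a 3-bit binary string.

Modulo-2 division of 11111101011000 by 1101:
  pos 0: 1111 XOR 1101 = 0010
  pos 2: 1011 XOR 1101 = 0110
  pos 3: 1100 XOR 1101 = 0001
  pos 6: 1101 XOR 1101 = 0000
  pos 10: 1000 XOR 1101 = 0101
Remainder = 101 (nonzero — an error is detected).

101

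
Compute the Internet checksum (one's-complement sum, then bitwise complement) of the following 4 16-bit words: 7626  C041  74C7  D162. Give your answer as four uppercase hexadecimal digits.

836D

One's-complement addition (fold any carry out of bit 15 back into bit 0):
  0x7626 + 0xC041 = 0x13667 → wrap carry → 0x3668
  0x3668 + 0x74C7 = 0x0AB2F
  0xAB2F + 0xD162 = 0x17C91 → wrap carry → 0x7C92
One's-complement sum = 0x7C92.
Checksum = ~0x7C92 & 0xFFFF = 0x836D.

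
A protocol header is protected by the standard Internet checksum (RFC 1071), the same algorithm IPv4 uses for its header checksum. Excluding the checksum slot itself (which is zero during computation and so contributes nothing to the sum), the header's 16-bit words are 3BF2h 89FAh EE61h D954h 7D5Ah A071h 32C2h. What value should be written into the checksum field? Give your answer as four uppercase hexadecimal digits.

21CE

One's-complement addition (fold any carry out of bit 15 back into bit 0):
  0x3BF2 + 0x89FA = 0x0C5EC
  0xC5EC + 0xEE61 = 0x1B44D → wrap carry → 0xB44E
  0xB44E + 0xD954 = 0x18DA2 → wrap carry → 0x8DA3
  0x8DA3 + 0x7D5A = 0x10AFD → wrap carry → 0x0AFE
  0x0AFE + 0xA071 = 0x0AB6F
  0xAB6F + 0x32C2 = 0x0DE31
One's-complement sum = 0xDE31.
Checksum = ~0xDE31 & 0xFFFF = 0x21CE.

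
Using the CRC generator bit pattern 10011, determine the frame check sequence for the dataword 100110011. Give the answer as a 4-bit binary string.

Append 4 zeros: 1001100110000. Divide by 10011 (XOR where the leading bit is 1):
  pos 0: 10011 XOR 10011 = 00000
  pos 7: 11000 XOR 10011 = 01011
  pos 8: 10110 XOR 10011 = 00101
Remainder (last 4 bits) = 0101. This is the CRC / FCS.

0101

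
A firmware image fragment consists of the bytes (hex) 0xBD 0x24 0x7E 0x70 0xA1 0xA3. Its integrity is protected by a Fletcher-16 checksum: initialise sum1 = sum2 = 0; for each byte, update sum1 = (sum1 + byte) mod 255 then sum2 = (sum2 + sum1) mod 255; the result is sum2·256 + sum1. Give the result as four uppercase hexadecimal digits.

5916

Running sums (mod 255):
  after byte 0 (0xBD): sum1=189, sum2=189
  after byte 1 (0x24): sum1=225, sum2=159
  after byte 2 (0x7E): sum1=96, sum2=0
  after byte 3 (0x70): sum1=208, sum2=208
  after byte 4 (0xA1): sum1=114, sum2=67
  after byte 5 (0xA3): sum1=22, sum2=89
Checksum = sum2·256 + sum1 = 89·256 + 22 = 22806 = 0x5916.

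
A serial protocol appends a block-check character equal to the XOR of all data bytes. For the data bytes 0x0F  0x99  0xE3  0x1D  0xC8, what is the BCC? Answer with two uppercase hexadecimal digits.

XOR the bytes together:
  start with 0x0F
  0x0F ⊕ 0x99 = 0x96
  0x96 ⊕ 0xE3 = 0x75
  0x75 ⊕ 0x1D = 0x68
  0x68 ⊕ 0xC8 = 0xA0

A0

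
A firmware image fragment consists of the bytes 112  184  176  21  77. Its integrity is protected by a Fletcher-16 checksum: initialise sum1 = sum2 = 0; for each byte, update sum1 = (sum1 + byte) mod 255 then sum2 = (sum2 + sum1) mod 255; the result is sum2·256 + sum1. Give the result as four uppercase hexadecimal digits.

9E3C

Running sums (mod 255):
  after byte 0 (112): sum1=112, sum2=112
  after byte 1 (184): sum1=41, sum2=153
  after byte 2 (176): sum1=217, sum2=115
  after byte 3 (21): sum1=238, sum2=98
  after byte 4 (77): sum1=60, sum2=158
Checksum = sum2·256 + sum1 = 158·256 + 60 = 40508 = 0x9E3C.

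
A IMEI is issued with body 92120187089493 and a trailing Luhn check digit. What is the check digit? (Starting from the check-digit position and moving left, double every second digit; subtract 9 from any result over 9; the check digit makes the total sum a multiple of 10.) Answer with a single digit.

8

Partial digits right→left: 3 9 4 9 8 0 7 8 1 0 2 1 2 9
Double every second digit counting from the check-digit position (so the 1st, 3rd, 5th, ... of the partial from the right).
  doubled (with −9 where >9): 6 8 7 5 2 4 4 → sum 36
  kept as-is: 9 9 0 8 0 1 9 → sum 36
Total = 36 + 36 = 72.
Check digit = (10 − (72 mod 10)) mod 10 = 8.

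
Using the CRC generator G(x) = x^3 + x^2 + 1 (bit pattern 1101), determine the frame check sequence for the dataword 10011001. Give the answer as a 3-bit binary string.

111

Append 3 zeros: 10011001000. Divide by 1101 (XOR where the leading bit is 1):
  pos 0: 1001 XOR 1101 = 0100
  pos 1: 1001 XOR 1101 = 0100
  pos 2: 1000 XOR 1101 = 0101
  pos 3: 1010 XOR 1101 = 0111
  pos 4: 1111 XOR 1101 = 0010
  pos 6: 1000 XOR 1101 = 0101
  pos 7: 1010 XOR 1101 = 0111
Remainder (last 3 bits) = 111. This is the CRC / FCS.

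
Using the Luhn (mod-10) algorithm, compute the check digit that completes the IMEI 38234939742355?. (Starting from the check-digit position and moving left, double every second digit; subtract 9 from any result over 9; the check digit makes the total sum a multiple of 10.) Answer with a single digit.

Partial digits right→left: 5 5 3 2 4 7 9 3 9 4 3 2 8 3
Double every second digit counting from the check-digit position (so the 1st, 3rd, 5th, ... of the partial from the right).
  doubled (with −9 where >9): 1 6 8 9 9 6 7 → sum 46
  kept as-is: 5 2 7 3 4 2 3 → sum 26
Total = 46 + 26 = 72.
Check digit = (10 − (72 mod 10)) mod 10 = 8.

8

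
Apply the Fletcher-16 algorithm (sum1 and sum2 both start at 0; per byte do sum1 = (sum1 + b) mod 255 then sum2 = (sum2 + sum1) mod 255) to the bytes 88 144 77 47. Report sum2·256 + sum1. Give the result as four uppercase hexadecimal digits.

Running sums (mod 255):
  after byte 0 (88): sum1=88, sum2=88
  after byte 1 (144): sum1=232, sum2=65
  after byte 2 (77): sum1=54, sum2=119
  after byte 3 (47): sum1=101, sum2=220
Checksum = sum2·256 + sum1 = 220·256 + 101 = 56421 = 0xDC65.

DC65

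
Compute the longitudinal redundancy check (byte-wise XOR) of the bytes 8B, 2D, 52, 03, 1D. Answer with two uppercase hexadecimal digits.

XOR the bytes together:
  start with 0x8B
  0x8B ⊕ 0x2D = 0xA6
  0xA6 ⊕ 0x52 = 0xF4
  0xF4 ⊕ 0x03 = 0xF7
  0xF7 ⊕ 0x1D = 0xEA

EA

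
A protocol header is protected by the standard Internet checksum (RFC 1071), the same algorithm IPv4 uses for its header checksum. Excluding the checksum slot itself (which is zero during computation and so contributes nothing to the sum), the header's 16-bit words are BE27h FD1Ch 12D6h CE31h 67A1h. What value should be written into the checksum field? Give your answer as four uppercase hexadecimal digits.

One's-complement addition (fold any carry out of bit 15 back into bit 0):
  0xBE27 + 0xFD1C = 0x1BB43 → wrap carry → 0xBB44
  0xBB44 + 0x12D6 = 0x0CE1A
  0xCE1A + 0xCE31 = 0x19C4B → wrap carry → 0x9C4C
  0x9C4C + 0x67A1 = 0x103ED → wrap carry → 0x03EE
One's-complement sum = 0x03EE.
Checksum = ~0x03EE & 0xFFFF = 0xFC11.

FC11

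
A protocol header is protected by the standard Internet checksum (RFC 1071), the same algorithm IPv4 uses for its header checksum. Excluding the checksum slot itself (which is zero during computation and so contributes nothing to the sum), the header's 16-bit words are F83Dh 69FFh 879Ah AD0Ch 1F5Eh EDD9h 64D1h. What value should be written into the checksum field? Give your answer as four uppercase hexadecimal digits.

F711

One's-complement addition (fold any carry out of bit 15 back into bit 0):
  0xF83D + 0x69FF = 0x1623C → wrap carry → 0x623D
  0x623D + 0x879A = 0x0E9D7
  0xE9D7 + 0xAD0C = 0x196E3 → wrap carry → 0x96E4
  0x96E4 + 0x1F5E = 0x0B642
  0xB642 + 0xEDD9 = 0x1A41B → wrap carry → 0xA41C
  0xA41C + 0x64D1 = 0x108ED → wrap carry → 0x08EE
One's-complement sum = 0x08EE.
Checksum = ~0x08EE & 0xFFFF = 0xF711.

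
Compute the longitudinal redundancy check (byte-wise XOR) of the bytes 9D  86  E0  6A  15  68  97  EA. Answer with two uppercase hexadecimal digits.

91

XOR the bytes together:
  start with 0x9D
  0x9D ⊕ 0x86 = 0x1B
  0x1B ⊕ 0xE0 = 0xFB
  0xFB ⊕ 0x6A = 0x91
  0x91 ⊕ 0x15 = 0x84
  0x84 ⊕ 0x68 = 0xEC
  0xEC ⊕ 0x97 = 0x7B
  0x7B ⊕ 0xEA = 0x91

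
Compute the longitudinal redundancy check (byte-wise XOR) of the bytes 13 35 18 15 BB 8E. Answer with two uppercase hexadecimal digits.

1E

XOR the bytes together:
  start with 0x13
  0x13 ⊕ 0x35 = 0x26
  0x26 ⊕ 0x18 = 0x3E
  0x3E ⊕ 0x15 = 0x2B
  0x2B ⊕ 0xBB = 0x90
  0x90 ⊕ 0x8E = 0x1E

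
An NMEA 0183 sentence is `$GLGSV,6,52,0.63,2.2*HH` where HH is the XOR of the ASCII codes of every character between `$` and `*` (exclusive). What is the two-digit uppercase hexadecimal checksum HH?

4D

XOR the ASCII codes of the payload characters:
  'G' = 0x47 → acc = 0x47
  'L' = 0x4C → acc = 0x0B
  'G' = 0x47 → acc = 0x4C
  'S' = 0x53 → acc = 0x1F
  'V' = 0x56 → acc = 0x49
  ',' = 0x2C → acc = 0x65
  '6' = 0x36 → acc = 0x53
  ',' = 0x2C → acc = 0x7F
  '5' = 0x35 → acc = 0x4A
  '2' = 0x32 → acc = 0x78
  ',' = 0x2C → acc = 0x54
  '0' = 0x30 → acc = 0x64
  '.' = 0x2E → acc = 0x4A
  '6' = 0x36 → acc = 0x7C
  '3' = 0x33 → acc = 0x4F
  ',' = 0x2C → acc = 0x63
  '2' = 0x32 → acc = 0x51
  '.' = 0x2E → acc = 0x7F
  '2' = 0x32 → acc = 0x4D
Checksum = 0x4D.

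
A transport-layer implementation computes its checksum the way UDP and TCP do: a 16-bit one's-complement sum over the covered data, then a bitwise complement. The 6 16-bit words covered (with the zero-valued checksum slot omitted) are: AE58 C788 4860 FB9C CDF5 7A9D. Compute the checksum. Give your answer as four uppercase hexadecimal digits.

One's-complement addition (fold any carry out of bit 15 back into bit 0):
  0xAE58 + 0xC788 = 0x175E0 → wrap carry → 0x75E1
  0x75E1 + 0x4860 = 0x0BE41
  0xBE41 + 0xFB9C = 0x1B9DD → wrap carry → 0xB9DE
  0xB9DE + 0xCDF5 = 0x187D3 → wrap carry → 0x87D4
  0x87D4 + 0x7A9D = 0x10271 → wrap carry → 0x0272
One's-complement sum = 0x0272.
Checksum = ~0x0272 & 0xFFFF = 0xFD8D.

FD8D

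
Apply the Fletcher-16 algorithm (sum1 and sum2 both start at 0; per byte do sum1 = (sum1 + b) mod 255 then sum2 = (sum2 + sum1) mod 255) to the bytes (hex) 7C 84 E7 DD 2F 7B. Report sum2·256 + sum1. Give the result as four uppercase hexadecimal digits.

9471

Running sums (mod 255):
  after byte 0 (7C): sum1=124, sum2=124
  after byte 1 (84): sum1=1, sum2=125
  after byte 2 (E7): sum1=232, sum2=102
  after byte 3 (DD): sum1=198, sum2=45
  after byte 4 (2F): sum1=245, sum2=35
  after byte 5 (7B): sum1=113, sum2=148
Checksum = sum2·256 + sum1 = 148·256 + 113 = 38001 = 0x9471.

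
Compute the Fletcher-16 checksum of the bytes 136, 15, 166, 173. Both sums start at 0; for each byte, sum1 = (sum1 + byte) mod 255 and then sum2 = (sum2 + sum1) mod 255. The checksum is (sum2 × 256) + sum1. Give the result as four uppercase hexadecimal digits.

Running sums (mod 255):
  after byte 0 (136): sum1=136, sum2=136
  after byte 1 (15): sum1=151, sum2=32
  after byte 2 (166): sum1=62, sum2=94
  after byte 3 (173): sum1=235, sum2=74
Checksum = sum2·256 + sum1 = 74·256 + 235 = 19179 = 0x4AEB.

4AEB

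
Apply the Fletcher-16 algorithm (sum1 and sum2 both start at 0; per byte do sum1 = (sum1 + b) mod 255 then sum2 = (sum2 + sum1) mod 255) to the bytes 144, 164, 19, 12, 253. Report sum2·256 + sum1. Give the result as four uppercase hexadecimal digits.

Running sums (mod 255):
  after byte 0 (144): sum1=144, sum2=144
  after byte 1 (164): sum1=53, sum2=197
  after byte 2 (19): sum1=72, sum2=14
  after byte 3 (12): sum1=84, sum2=98
  after byte 4 (253): sum1=82, sum2=180
Checksum = sum2·256 + sum1 = 180·256 + 82 = 46162 = 0xB452.

B452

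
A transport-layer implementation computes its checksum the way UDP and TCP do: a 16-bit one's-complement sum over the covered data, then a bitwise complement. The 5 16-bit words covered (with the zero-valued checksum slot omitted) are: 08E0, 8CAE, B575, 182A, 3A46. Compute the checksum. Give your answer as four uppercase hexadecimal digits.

One's-complement addition (fold any carry out of bit 15 back into bit 0):
  0x08E0 + 0x8CAE = 0x0958E
  0x958E + 0xB575 = 0x14B03 → wrap carry → 0x4B04
  0x4B04 + 0x182A = 0x0632E
  0x632E + 0x3A46 = 0x09D74
One's-complement sum = 0x9D74.
Checksum = ~0x9D74 & 0xFFFF = 0x628B.

628B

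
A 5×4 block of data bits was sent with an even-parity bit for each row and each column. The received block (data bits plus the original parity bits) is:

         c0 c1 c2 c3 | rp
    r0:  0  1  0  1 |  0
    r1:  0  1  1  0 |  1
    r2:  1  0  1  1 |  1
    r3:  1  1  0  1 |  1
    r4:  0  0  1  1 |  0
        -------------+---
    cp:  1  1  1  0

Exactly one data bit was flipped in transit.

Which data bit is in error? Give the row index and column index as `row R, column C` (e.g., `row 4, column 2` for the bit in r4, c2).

row 1, column 0

Recompute each row's even parity and compare to rp:
  r0: data parity 0, sent rp 0 → ok
  r1: data parity 0, sent rp 1 → mismatch
  r2: data parity 1, sent rp 1 → ok
  r3: data parity 1, sent rp 1 → ok
  r4: data parity 0, sent rp 0 → ok
Recompute each column's even parity and compare to cp:
  c0: data parity 0, sent cp 1 → mismatch
  c1: data parity 1, sent cp 1 → ok
  c2: data parity 1, sent cp 1 → ok
  c3: data parity 0, sent cp 0 → ok
Exactly one row (r1) and one column (c0) fail → the flipped bit is at their intersection.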